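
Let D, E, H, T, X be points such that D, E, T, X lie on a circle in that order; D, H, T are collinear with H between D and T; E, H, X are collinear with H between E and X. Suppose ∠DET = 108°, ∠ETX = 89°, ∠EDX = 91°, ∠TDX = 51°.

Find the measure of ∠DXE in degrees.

1. ∠DXT = 72°  [cyclic DETX, opposite ∠E+∠X]
2. ∠DTX = 57°  [△DTX]
3. ∠DEX = 57°  [same arc DX]
4. ∠DXE = 32°  [△DEX]

∠DXE = 32°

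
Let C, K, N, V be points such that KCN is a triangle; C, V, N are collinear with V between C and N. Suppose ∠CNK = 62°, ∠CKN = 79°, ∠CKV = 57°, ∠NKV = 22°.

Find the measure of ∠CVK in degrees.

∠CVK = 84°

1. ∠KNV = 62°  [V on ray NC]
2. ∠KVN = 96°  [△KVN]
3. ∠CVK = 84°  [linear pair at V on CN]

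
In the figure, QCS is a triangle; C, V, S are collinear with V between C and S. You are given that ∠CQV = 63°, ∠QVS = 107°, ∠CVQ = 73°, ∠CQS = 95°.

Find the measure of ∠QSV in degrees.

∠QSV = 41°

1. ∠QCV = 44°  [△QCV]
2. ∠QCS = 44°  [V on ray CS]
3. ∠CSQ = 41°  [△QCS]
4. ∠QSV = 41°  [V on ray SC]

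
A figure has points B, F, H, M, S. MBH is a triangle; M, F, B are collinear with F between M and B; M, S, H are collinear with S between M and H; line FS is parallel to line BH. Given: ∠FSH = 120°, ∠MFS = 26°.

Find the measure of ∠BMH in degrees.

∠BMH = 94°

1. ∠FSM = 60°  [linear pair at S on MH]
2. ∠FMS = 94°  [△MFS]
3. ∠BMH = 94°  [F on MB, S on MH]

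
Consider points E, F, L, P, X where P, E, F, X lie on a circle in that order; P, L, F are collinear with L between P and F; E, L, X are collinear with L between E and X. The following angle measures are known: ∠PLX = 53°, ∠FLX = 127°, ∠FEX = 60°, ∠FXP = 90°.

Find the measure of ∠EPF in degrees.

1. ∠ELF = 53°  [vertical angles at L]
2. ∠EFP = 67°  [△ELF]
3. ∠FEP = 90°  [cyclic PEFX, opposite ∠E+∠X]
4. ∠EPF = 23°  [△PEF]

∠EPF = 23°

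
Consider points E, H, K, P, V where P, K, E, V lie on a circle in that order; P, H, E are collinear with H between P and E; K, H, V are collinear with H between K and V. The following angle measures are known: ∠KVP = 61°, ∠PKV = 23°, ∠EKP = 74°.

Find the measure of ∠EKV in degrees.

∠EKV = 51°

1. ∠KEP = 61°  [same arc PK]
2. ∠KPV = 96°  [△PKV]
3. ∠EPK = 45°  [△PKE]
4. ∠KEV = 84°  [cyclic PKEV, opposite ∠P+∠E]
5. ∠EVK = 45°  [same arc KE]
6. ∠EKV = 51°  [△KEV]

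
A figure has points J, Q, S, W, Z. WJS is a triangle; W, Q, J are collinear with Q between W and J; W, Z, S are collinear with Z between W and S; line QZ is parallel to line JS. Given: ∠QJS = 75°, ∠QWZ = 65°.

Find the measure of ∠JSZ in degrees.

1. ∠SJW = 75°  [Q on ray JW]
2. ∠JWS = 65°  [Q on WJ, Z on WS]
3. ∠JSW = 40°  [△WJS]
4. ∠JSZ = 40°  [Z on ray SW]

∠JSZ = 40°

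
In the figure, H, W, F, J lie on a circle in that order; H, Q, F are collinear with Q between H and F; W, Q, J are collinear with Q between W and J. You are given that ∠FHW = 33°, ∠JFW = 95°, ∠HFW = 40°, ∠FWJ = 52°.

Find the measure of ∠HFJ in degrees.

1. ∠FWH = 107°  [△HWF]
2. ∠FHJ = 52°  [same arc FJ]
3. ∠FJH = 73°  [cyclic HWFJ, opposite ∠W+∠J]
4. ∠HFJ = 55°  [△HFJ]

∠HFJ = 55°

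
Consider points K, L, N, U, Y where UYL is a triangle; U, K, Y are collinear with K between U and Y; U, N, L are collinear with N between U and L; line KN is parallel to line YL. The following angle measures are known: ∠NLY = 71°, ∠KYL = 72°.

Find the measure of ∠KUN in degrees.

∠KUN = 37°

1. ∠ULY = 71°  [N on ray LU]
2. ∠LYU = 72°  [K on ray YU]
3. ∠LUY = 37°  [△UYL]
4. ∠KUN = 37°  [K on UY, N on UL]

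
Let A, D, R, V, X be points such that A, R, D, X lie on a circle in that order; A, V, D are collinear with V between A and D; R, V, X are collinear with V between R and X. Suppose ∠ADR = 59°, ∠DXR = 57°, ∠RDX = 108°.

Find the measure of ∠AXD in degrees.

1. ∠DAR = 57°  [same arc RD]
2. ∠ARD = 64°  [△ARD]
3. ∠AXD = 116°  [cyclic ARDX, opposite ∠R+∠X]

∠AXD = 116°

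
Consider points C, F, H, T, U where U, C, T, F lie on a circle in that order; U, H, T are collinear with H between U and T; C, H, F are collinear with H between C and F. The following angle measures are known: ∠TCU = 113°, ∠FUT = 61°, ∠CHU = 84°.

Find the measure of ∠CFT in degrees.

∠CFT = 44°

1. ∠TFU = 67°  [cyclic UCTF, opposite ∠C+∠F]
2. ∠FTU = 52°  [△UTF]
3. ∠FHT = 84°  [vertical angles at H]
4. ∠CFT = 44°  [△THF]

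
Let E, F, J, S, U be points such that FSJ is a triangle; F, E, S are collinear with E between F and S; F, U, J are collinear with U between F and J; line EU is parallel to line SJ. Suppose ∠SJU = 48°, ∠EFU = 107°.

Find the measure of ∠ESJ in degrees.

∠ESJ = 25°

1. ∠FJS = 48°  [U on ray JF]
2. ∠JFS = 107°  [E on FS, U on FJ]
3. ∠FSJ = 25°  [△FSJ]
4. ∠ESJ = 25°  [E on ray SF]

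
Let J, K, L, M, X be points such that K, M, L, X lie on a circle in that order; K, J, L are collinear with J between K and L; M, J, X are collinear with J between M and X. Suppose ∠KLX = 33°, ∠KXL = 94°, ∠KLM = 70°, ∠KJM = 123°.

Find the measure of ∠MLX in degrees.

1. ∠KMX = 33°  [same arc KX]
2. ∠KXM = 70°  [same arc KM]
3. ∠MKX = 77°  [△KMX]
4. ∠MLX = 103°  [cyclic KMLX, opposite ∠K+∠L]

∠MLX = 103°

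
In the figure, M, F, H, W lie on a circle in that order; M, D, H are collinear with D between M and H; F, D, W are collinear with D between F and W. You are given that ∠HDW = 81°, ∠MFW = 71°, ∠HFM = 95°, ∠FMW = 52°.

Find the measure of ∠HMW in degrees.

∠HMW = 24°

1. ∠MDW = 99°  [linear pair at D on MH]
2. ∠FWM = 57°  [△MFW]
3. ∠HMW = 24°  [△MDW]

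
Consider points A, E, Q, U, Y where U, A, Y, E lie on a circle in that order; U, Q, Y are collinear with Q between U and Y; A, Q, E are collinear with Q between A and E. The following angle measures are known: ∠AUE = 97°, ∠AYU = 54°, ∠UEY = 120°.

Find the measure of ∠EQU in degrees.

∠EQU = 95°

1. ∠AEU = 54°  [same arc UA]
2. ∠EAU = 29°  [△UAE]
3. ∠EYU = 29°  [same arc UE]
4. ∠EUY = 31°  [△UYE]
5. ∠EQU = 95°  [△UQE]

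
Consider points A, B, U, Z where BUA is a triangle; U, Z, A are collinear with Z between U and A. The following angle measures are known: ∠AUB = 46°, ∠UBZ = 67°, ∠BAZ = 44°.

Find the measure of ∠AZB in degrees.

∠AZB = 113°

1. ∠BUZ = 46°  [Z on ray UA]
2. ∠BZU = 67°  [△BUZ]
3. ∠AZB = 113°  [linear pair at Z on UA]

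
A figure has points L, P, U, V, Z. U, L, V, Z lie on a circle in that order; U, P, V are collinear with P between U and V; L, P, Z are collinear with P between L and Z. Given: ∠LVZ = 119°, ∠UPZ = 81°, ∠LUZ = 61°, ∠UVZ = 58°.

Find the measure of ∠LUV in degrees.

1. ∠LPV = 81°  [vertical angles at P]
2. ∠ULZ = 58°  [same arc UZ]
3. ∠LPU = 99°  [linear pair at P on UV]
4. ∠LUV = 23°  [△UPL]

∠LUV = 23°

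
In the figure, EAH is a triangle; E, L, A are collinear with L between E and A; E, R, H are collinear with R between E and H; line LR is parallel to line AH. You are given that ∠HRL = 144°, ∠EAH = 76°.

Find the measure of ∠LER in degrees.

1. ∠ERL = 36°  [linear pair at R on EH]
2. ∠ELR = 76°  [LR∥AH, corresponding at L]
3. ∠LER = 68°  [△ELR]

∠LER = 68°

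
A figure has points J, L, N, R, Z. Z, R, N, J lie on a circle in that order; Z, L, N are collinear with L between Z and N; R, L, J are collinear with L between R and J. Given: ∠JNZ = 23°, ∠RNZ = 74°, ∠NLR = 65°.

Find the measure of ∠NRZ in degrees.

1. ∠JRZ = 23°  [same arc ZJ]
2. ∠RLZ = 115°  [linear pair at L on ZN]
3. ∠NZR = 42°  [△ZLR]
4. ∠NRZ = 64°  [△ZRN]

∠NRZ = 64°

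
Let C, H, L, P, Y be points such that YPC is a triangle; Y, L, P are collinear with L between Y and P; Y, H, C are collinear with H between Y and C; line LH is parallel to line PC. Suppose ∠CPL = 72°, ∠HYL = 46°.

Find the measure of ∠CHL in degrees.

∠CHL = 118°

1. ∠CPY = 72°  [L on ray PY]
2. ∠CYP = 46°  [L on YP, H on YC]
3. ∠PCY = 62°  [△YPC]
4. ∠LHY = 62°  [LH∥PC, corresponding at H]
5. ∠CHL = 118°  [linear pair at H on YC]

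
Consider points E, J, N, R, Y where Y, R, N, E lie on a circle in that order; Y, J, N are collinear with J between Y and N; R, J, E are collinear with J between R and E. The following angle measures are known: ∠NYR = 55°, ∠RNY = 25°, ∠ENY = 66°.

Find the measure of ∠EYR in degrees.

∠EYR = 89°

1. ∠REY = 25°  [same arc YR]
2. ∠ERY = 66°  [same arc YE]
3. ∠EYR = 89°  [△YRE]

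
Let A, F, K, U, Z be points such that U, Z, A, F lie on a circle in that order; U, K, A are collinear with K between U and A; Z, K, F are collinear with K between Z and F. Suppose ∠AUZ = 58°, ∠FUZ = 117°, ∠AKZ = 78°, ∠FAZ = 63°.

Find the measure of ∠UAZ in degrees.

1. ∠AFZ = 58°  [same arc ZA]
2. ∠AZF = 59°  [△ZAF]
3. ∠UAZ = 43°  [△ZKA]

∠UAZ = 43°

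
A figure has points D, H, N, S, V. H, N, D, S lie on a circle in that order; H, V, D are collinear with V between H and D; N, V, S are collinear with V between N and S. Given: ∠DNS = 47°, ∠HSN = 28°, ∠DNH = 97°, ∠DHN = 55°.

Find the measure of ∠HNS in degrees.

∠HNS = 50°

1. ∠DHS = 47°  [same arc DS]
2. ∠DSH = 83°  [cyclic HNDS, opposite ∠N+∠S]
3. ∠HDS = 50°  [△HDS]
4. ∠HNS = 50°  [same arc HS]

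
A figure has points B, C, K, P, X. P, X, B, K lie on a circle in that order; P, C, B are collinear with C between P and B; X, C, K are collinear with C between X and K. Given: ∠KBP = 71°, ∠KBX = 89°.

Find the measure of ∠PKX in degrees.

1. ∠KXP = 71°  [same arc PK]
2. ∠KPX = 91°  [cyclic PXBK, opposite ∠P+∠B]
3. ∠PKX = 18°  [△PXK]

∠PKX = 18°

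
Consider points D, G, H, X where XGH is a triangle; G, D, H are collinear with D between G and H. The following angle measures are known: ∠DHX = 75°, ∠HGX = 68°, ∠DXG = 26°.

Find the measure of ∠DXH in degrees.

1. ∠DGX = 68°  [D on ray GH]
2. ∠GDX = 86°  [△XGD]
3. ∠HDX = 94°  [linear pair at D on GH]
4. ∠DXH = 11°  [△XDH]

∠DXH = 11°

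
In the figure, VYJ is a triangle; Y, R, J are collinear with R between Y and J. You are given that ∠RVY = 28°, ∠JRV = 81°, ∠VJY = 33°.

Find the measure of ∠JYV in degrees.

∠JYV = 53°

1. ∠VRY = 99°  [linear pair at R on YJ]
2. ∠RYV = 53°  [△VYR]
3. ∠JYV = 53°  [R on ray YJ]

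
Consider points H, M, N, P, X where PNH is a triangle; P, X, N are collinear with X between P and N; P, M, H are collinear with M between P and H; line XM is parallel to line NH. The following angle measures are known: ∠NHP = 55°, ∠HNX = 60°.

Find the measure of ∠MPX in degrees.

1. ∠HNP = 60°  [X on ray NP]
2. ∠HPN = 65°  [△PNH]
3. ∠MPX = 65°  [X on PN, M on PH]

∠MPX = 65°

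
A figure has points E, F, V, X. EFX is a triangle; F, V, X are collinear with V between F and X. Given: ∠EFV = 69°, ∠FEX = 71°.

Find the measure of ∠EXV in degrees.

1. ∠EFX = 69°  [V on ray FX]
2. ∠EXF = 40°  [△EFX]
3. ∠EXV = 40°  [V on ray XF]

∠EXV = 40°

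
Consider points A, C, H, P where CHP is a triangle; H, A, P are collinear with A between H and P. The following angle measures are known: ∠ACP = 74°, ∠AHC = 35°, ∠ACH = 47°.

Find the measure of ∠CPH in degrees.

1. ∠CAH = 98°  [△CHA]
2. ∠CAP = 82°  [linear pair at A on HP]
3. ∠APC = 24°  [△CAP]
4. ∠CPH = 24°  [A on ray PH]

∠CPH = 24°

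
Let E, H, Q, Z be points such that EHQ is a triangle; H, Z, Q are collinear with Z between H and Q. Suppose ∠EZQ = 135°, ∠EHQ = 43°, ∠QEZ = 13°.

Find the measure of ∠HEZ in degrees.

1. ∠EZH = 45°  [linear pair at Z on HQ]
2. ∠EHZ = 43°  [Z on ray HQ]
3. ∠HEZ = 92°  [△EHZ]

∠HEZ = 92°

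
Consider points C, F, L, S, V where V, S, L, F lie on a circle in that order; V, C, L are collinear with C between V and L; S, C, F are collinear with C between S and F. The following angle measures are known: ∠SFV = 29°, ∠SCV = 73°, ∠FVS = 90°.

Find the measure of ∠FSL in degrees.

1. ∠SLV = 29°  [same arc VS]
2. ∠LCS = 107°  [linear pair at C on VL]
3. ∠FSL = 44°  [△SCL]

∠FSL = 44°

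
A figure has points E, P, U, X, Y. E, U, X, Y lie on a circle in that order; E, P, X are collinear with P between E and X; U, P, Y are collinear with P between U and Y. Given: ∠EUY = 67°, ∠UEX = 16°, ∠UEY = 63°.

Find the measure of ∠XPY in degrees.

∠XPY = 97°

1. ∠EXY = 67°  [same arc EY]
2. ∠UYX = 16°  [same arc UX]
3. ∠XPY = 97°  [△XPY]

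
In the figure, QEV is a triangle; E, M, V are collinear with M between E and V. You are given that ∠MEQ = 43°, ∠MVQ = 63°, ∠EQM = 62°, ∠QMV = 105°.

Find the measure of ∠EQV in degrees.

1. ∠QEV = 43°  [M on ray EV]
2. ∠EVQ = 63°  [M on ray VE]
3. ∠EQV = 74°  [△QEV]

∠EQV = 74°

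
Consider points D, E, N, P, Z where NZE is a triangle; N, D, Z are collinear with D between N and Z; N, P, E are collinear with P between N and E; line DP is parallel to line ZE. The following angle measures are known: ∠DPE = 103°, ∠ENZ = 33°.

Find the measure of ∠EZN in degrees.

1. ∠DPN = 77°  [linear pair at P on NE]
2. ∠DNP = 33°  [D on NZ, P on NE]
3. ∠NDP = 70°  [△NDP]
4. ∠EZN = 70°  [DP∥ZE, corresponding at D]

∠EZN = 70°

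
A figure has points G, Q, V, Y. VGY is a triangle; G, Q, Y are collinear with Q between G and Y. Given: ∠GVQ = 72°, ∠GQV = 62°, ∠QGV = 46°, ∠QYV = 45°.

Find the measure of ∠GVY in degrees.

1. ∠VGY = 46°  [Q on ray GY]
2. ∠GYV = 45°  [Q on ray YG]
3. ∠GVY = 89°  [△VGY]

∠GVY = 89°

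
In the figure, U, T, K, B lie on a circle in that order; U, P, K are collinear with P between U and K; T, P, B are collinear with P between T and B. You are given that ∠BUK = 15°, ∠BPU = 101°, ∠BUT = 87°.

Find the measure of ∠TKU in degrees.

∠TKU = 64°

1. ∠BTK = 15°  [same arc KB]
2. ∠KPT = 101°  [vertical angles at P]
3. ∠TKU = 64°  [△TPK]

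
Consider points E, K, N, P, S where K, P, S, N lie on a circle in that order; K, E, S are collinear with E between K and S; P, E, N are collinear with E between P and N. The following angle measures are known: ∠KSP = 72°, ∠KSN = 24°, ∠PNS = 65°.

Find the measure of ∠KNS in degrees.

∠KNS = 137°

1. ∠PKS = 65°  [same arc PS]
2. ∠KPS = 43°  [△KPS]
3. ∠KNS = 137°  [cyclic KPSN, opposite ∠P+∠N]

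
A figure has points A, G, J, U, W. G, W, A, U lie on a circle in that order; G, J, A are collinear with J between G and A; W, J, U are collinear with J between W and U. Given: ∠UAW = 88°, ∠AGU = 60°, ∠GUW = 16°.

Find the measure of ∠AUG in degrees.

1. ∠UGW = 92°  [cyclic GWAU, opposite ∠G+∠A]
2. ∠GWU = 72°  [△GWU]
3. ∠GAU = 72°  [same arc GU]
4. ∠AUG = 48°  [△GAU]

∠AUG = 48°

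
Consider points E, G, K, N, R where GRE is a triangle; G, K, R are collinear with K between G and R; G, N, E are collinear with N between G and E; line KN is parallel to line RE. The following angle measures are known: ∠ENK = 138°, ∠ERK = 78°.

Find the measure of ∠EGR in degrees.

1. ∠GNK = 42°  [linear pair at N on GE]
2. ∠ERG = 78°  [K on ray RG]
3. ∠GER = 42°  [KN∥RE, corresponding at N]
4. ∠EGR = 60°  [△GRE]

∠EGR = 60°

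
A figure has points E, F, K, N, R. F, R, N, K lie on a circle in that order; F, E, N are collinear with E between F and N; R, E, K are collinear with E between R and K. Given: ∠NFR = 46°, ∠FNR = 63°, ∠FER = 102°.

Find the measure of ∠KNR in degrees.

1. ∠FRK = 32°  [△FER]
2. ∠FKR = 63°  [same arc FR]
3. ∠KFR = 85°  [△FRK]
4. ∠KNR = 95°  [cyclic FRNK, opposite ∠F+∠N]

∠KNR = 95°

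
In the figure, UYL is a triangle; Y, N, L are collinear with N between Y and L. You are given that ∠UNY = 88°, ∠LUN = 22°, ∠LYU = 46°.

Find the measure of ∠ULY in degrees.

∠ULY = 66°

1. ∠LNU = 92°  [linear pair at N on YL]
2. ∠NLU = 66°  [△UNL]
3. ∠ULY = 66°  [N on ray LY]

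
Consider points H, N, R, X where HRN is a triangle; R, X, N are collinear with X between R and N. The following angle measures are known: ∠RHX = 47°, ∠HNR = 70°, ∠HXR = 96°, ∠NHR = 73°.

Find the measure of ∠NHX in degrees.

∠NHX = 26°

1. ∠HNX = 70°  [X on ray NR]
2. ∠HXN = 84°  [linear pair at X on RN]
3. ∠NHX = 26°  [△HXN]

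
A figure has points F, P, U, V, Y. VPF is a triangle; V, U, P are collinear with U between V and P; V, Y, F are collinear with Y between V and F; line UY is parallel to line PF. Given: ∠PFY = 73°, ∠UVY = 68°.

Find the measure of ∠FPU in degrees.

1. ∠PFV = 73°  [Y on ray FV]
2. ∠FVP = 68°  [U on VP, Y on VF]
3. ∠FPV = 39°  [△VPF]
4. ∠FPU = 39°  [U on ray PV]

∠FPU = 39°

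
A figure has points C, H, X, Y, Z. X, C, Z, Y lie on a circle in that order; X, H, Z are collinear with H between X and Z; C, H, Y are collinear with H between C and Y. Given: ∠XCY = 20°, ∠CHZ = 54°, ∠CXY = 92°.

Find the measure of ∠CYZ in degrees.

1. ∠XZY = 20°  [same arc XY]
2. ∠XHY = 54°  [vertical angles at H]
3. ∠YHZ = 126°  [linear pair at H on XZ]
4. ∠CYZ = 34°  [△ZHY]

∠CYZ = 34°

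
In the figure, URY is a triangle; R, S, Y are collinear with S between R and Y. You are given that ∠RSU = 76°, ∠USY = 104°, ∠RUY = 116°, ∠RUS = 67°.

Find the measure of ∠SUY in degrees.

1. ∠SRU = 37°  [△URS]
2. ∠URY = 37°  [S on ray RY]
3. ∠RYU = 27°  [△URY]
4. ∠SYU = 27°  [S on ray YR]
5. ∠SUY = 49°  [△USY]

∠SUY = 49°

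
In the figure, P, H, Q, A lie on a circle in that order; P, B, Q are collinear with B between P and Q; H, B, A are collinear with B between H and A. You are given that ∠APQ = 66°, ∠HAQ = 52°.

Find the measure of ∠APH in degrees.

∠APH = 118°

1. ∠AHQ = 66°  [same arc QA]
2. ∠AQH = 62°  [△HQA]
3. ∠APH = 118°  [cyclic PHQA, opposite ∠P+∠Q]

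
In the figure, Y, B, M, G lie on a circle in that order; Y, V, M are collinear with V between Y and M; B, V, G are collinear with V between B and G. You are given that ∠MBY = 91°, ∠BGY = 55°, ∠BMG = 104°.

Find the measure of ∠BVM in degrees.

1. ∠BMY = 55°  [same arc YB]
2. ∠BYG = 76°  [cyclic YBMG, opposite ∠Y+∠M]
3. ∠BYM = 34°  [△YBM]
4. ∠GBY = 49°  [△YBG]
5. ∠BVY = 97°  [△YVB]
6. ∠BVM = 83°  [linear pair at V on YM]

∠BVM = 83°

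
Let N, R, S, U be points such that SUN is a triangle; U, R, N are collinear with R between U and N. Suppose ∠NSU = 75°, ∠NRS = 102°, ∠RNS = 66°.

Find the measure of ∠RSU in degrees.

1. ∠SRU = 78°  [linear pair at R on UN]
2. ∠SNU = 66°  [R on ray NU]
3. ∠NUS = 39°  [△SUN]
4. ∠RUS = 39°  [R on ray UN]
5. ∠RSU = 63°  [△SUR]

∠RSU = 63°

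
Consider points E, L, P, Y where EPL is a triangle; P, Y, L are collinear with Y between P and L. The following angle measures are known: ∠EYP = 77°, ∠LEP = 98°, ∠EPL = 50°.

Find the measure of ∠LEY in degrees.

∠LEY = 45°

1. ∠EYL = 103°  [linear pair at Y on PL]
2. ∠ELP = 32°  [△EPL]
3. ∠ELY = 32°  [Y on ray LP]
4. ∠LEY = 45°  [△EYL]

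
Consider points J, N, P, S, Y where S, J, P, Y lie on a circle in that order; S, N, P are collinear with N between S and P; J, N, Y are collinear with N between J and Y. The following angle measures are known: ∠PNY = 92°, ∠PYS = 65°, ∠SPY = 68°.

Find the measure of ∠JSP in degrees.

1. ∠JNS = 92°  [vertical angles at N]
2. ∠SJY = 68°  [same arc SY]
3. ∠JSP = 20°  [△SNJ]

∠JSP = 20°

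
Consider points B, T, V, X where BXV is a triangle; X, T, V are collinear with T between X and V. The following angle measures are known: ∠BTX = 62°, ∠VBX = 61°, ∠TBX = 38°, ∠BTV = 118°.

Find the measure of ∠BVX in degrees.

∠BVX = 39°

1. ∠BXT = 80°  [△BXT]
2. ∠BXV = 80°  [T on ray XV]
3. ∠BVX = 39°  [△BXV]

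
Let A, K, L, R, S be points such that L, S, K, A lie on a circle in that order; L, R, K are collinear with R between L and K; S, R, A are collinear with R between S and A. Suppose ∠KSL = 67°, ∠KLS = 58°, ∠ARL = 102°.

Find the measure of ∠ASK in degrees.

1. ∠LKS = 55°  [△LSK]
2. ∠KRS = 102°  [vertical angles at R]
3. ∠ASK = 23°  [△SRK]

∠ASK = 23°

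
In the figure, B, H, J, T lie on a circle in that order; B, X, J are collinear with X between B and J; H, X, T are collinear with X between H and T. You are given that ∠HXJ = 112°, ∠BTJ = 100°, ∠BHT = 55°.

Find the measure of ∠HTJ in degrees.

1. ∠BXT = 112°  [vertical angles at X]
2. ∠BJT = 55°  [same arc BT]
3. ∠JXT = 68°  [linear pair at X on BJ]
4. ∠HTJ = 57°  [△JXT]

∠HTJ = 57°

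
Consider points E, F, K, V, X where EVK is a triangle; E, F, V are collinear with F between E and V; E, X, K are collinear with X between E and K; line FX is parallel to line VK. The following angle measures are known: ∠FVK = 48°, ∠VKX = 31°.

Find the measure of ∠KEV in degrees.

∠KEV = 101°

1. ∠EVK = 48°  [F on ray VE]
2. ∠EKV = 31°  [X on ray KE]
3. ∠KEV = 101°  [△EVK]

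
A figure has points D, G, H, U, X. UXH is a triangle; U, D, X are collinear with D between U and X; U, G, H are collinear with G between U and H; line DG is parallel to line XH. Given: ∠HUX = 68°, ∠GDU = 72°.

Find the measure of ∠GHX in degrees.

∠GHX = 40°

1. ∠DUG = 68°  [D on UX, G on UH]
2. ∠DGU = 40°  [△UDG]
3. ∠DGH = 140°  [linear pair at G on UH]
4. ∠GHX = 40°  [DG∥XH, co-interior at H–G]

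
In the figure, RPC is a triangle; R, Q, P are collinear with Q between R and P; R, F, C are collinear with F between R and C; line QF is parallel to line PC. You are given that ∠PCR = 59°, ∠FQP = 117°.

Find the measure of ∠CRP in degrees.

∠CRP = 58°

1. ∠QFR = 59°  [QF∥PC, corresponding at F]
2. ∠FQR = 63°  [linear pair at Q on RP]
3. ∠FRQ = 58°  [△RQF]
4. ∠CRP = 58°  [Q on RP, F on RC]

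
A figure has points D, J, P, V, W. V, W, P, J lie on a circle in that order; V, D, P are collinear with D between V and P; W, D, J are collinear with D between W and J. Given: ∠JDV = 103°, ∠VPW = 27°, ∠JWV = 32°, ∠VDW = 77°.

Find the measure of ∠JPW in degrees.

∠JPW = 59°

1. ∠PDW = 103°  [vertical angles at D]
2. ∠JDP = 77°  [linear pair at D on VP]
3. ∠JWP = 50°  [△WDP]
4. ∠JPV = 32°  [same arc VJ]
5. ∠PJW = 71°  [△PDJ]
6. ∠JPW = 59°  [△WPJ]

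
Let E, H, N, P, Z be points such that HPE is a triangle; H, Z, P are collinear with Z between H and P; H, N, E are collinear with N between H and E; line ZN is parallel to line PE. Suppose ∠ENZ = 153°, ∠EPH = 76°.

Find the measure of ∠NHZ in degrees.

1. ∠HNZ = 27°  [linear pair at N on HE]
2. ∠HZN = 76°  [ZN∥PE, corresponding at Z]
3. ∠NHZ = 77°  [△HZN]

∠NHZ = 77°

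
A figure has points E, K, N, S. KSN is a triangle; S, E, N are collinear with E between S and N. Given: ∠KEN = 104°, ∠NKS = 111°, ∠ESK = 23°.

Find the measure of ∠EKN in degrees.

∠EKN = 30°

1. ∠KSN = 23°  [E on ray SN]
2. ∠KNS = 46°  [△KSN]
3. ∠ENK = 46°  [E on ray NS]
4. ∠EKN = 30°  [△KEN]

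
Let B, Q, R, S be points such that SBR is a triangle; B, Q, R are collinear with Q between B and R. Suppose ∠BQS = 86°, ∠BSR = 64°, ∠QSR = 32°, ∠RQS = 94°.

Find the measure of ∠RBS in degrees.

∠RBS = 62°

1. ∠QRS = 54°  [△SQR]
2. ∠BRS = 54°  [Q on ray RB]
3. ∠RBS = 62°  [△SBR]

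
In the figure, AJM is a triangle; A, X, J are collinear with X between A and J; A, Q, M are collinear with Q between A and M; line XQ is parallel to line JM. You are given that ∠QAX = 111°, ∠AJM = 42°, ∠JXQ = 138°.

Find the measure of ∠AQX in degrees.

∠AQX = 27°

1. ∠JAM = 111°  [X on AJ, Q on AM]
2. ∠AMJ = 27°  [△AJM]
3. ∠AQX = 27°  [XQ∥JM, corresponding at Q]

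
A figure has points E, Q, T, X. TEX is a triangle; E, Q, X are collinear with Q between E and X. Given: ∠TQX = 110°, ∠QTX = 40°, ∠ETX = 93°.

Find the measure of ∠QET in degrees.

∠QET = 57°

1. ∠QXT = 30°  [△TQX]
2. ∠EXT = 30°  [Q on ray XE]
3. ∠TEX = 57°  [△TEX]
4. ∠QET = 57°  [Q on ray EX]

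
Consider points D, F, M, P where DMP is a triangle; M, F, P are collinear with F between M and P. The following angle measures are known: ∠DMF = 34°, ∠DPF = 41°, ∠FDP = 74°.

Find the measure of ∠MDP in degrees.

∠MDP = 105°

1. ∠DMP = 34°  [F on ray MP]
2. ∠DPM = 41°  [F on ray PM]
3. ∠MDP = 105°  [△DMP]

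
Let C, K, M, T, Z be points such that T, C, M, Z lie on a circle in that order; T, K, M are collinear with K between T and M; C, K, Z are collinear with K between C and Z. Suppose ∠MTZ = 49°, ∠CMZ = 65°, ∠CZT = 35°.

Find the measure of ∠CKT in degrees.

1. ∠MCZ = 49°  [same arc MZ]
2. ∠CTZ = 115°  [cyclic TCMZ, opposite ∠T+∠M]
3. ∠CZM = 66°  [△CMZ]
4. ∠TCZ = 30°  [△TCZ]
5. ∠CTM = 66°  [same arc CM]
6. ∠CKT = 84°  [△TKC]

∠CKT = 84°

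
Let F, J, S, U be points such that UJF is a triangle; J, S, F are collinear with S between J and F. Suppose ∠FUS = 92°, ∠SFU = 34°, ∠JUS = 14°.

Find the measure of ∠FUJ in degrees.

∠FUJ = 106°

1. ∠FSU = 54°  [△USF]
2. ∠JFU = 34°  [S on ray FJ]
3. ∠JSU = 126°  [linear pair at S on JF]
4. ∠SJU = 40°  [△UJS]
5. ∠FJU = 40°  [S on ray JF]
6. ∠FUJ = 106°  [△UJF]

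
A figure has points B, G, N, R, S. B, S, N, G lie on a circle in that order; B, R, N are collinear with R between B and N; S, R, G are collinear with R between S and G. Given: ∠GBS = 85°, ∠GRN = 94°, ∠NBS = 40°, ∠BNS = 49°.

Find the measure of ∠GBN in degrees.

1. ∠BRG = 86°  [linear pair at R on BN]
2. ∠BGS = 49°  [same arc BS]
3. ∠GBN = 45°  [△BRG]

∠GBN = 45°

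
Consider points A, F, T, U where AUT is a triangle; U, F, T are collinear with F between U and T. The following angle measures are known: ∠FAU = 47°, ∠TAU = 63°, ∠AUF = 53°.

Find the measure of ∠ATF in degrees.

1. ∠AUT = 53°  [F on ray UT]
2. ∠ATU = 64°  [△AUT]
3. ∠ATF = 64°  [F on ray TU]

∠ATF = 64°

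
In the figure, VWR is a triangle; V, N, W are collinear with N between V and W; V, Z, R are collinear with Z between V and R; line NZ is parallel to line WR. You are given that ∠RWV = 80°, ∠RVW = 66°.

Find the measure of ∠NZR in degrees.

∠NZR = 146°

1. ∠VRW = 34°  [△VWR]
2. ∠NZV = 34°  [NZ∥WR, corresponding at Z]
3. ∠NZR = 146°  [linear pair at Z on VR]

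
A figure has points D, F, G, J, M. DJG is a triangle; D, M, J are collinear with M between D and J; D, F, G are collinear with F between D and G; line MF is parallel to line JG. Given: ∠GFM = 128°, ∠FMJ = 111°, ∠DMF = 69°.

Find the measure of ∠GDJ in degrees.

1. ∠DFM = 52°  [linear pair at F on DG]
2. ∠FDM = 59°  [△DMF]
3. ∠GDJ = 59°  [M on DJ, F on DG]

∠GDJ = 59°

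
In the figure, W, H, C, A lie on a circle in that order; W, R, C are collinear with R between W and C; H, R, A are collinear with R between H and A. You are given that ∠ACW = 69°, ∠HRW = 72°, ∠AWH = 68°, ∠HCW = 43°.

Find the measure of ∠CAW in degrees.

1. ∠AHW = 69°  [same arc WA]
2. ∠CWH = 39°  [△WRH]
3. ∠CHW = 98°  [△WHC]
4. ∠CAW = 82°  [cyclic WHCA, opposite ∠H+∠A]

∠CAW = 82°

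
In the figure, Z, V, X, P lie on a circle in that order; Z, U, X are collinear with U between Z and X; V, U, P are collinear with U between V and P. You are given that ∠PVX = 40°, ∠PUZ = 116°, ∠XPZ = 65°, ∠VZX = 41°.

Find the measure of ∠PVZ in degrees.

1. ∠PZX = 40°  [same arc XP]
2. ∠PXZ = 75°  [△ZXP]
3. ∠PVZ = 75°  [same arc ZP]

∠PVZ = 75°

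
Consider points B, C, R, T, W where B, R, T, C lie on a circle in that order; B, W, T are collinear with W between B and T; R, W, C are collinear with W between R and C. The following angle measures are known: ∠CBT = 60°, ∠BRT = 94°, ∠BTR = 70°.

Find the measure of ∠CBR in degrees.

∠CBR = 76°

1. ∠BCT = 86°  [cyclic BRTC, opposite ∠R+∠C]
2. ∠BCR = 70°  [same arc BR]
3. ∠BTC = 34°  [△BTC]
4. ∠BRC = 34°  [same arc BC]
5. ∠CBR = 76°  [△BRC]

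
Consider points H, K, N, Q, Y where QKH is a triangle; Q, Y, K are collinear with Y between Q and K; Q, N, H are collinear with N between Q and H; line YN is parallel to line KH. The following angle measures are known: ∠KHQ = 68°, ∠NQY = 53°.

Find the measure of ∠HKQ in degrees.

1. ∠QNY = 68°  [YN∥KH, corresponding at N]
2. ∠NYQ = 59°  [△QYN]
3. ∠HKQ = 59°  [YN∥KH, corresponding at Y]

∠HKQ = 59°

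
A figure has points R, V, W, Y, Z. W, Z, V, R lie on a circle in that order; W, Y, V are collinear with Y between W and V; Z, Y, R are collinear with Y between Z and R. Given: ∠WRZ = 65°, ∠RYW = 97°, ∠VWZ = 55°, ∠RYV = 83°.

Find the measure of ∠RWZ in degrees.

1. ∠WVZ = 65°  [same arc WZ]
2. ∠VYZ = 97°  [vertical angles at Y]
3. ∠VRZ = 55°  [same arc ZV]
4. ∠RZV = 18°  [△ZYV]
5. ∠RVZ = 107°  [△ZVR]
6. ∠RWZ = 73°  [cyclic WZVR, opposite ∠W+∠V]

∠RWZ = 73°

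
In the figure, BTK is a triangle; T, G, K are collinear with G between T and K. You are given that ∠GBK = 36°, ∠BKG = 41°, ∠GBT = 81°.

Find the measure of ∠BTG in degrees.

∠BTG = 22°

1. ∠BGK = 103°  [△BGK]
2. ∠BGT = 77°  [linear pair at G on TK]
3. ∠BTG = 22°  [△BTG]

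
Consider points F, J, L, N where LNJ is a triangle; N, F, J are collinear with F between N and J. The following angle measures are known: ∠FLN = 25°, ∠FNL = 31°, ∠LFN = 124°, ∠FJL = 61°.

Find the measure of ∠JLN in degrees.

∠JLN = 88°

1. ∠JNL = 31°  [F on ray NJ]
2. ∠LJN = 61°  [F on ray JN]
3. ∠JLN = 88°  [△LNJ]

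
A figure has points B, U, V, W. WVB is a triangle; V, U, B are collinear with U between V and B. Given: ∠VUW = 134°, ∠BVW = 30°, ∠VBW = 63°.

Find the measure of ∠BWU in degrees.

∠BWU = 71°

1. ∠BUW = 46°  [linear pair at U on VB]
2. ∠UBW = 63°  [U on ray BV]
3. ∠BWU = 71°  [△WUB]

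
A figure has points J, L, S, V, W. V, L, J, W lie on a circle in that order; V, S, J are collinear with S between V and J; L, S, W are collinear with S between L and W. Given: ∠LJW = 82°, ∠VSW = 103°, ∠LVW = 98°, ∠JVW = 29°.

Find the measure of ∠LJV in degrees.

1. ∠JSL = 103°  [vertical angles at S]
2. ∠JLW = 29°  [same arc JW]
3. ∠LJV = 48°  [△LSJ]

∠LJV = 48°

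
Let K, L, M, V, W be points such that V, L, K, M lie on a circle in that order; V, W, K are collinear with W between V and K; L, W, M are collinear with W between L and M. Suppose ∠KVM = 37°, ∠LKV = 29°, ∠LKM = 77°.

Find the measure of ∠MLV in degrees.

1. ∠LMV = 29°  [same arc VL]
2. ∠LVM = 103°  [cyclic VLKM, opposite ∠V+∠K]
3. ∠MLV = 48°  [△VLM]

∠MLV = 48°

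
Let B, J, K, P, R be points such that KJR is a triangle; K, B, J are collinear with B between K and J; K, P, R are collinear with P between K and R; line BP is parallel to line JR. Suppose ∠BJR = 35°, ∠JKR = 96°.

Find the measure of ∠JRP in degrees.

∠JRP = 49°

1. ∠KJR = 35°  [B on ray JK]
2. ∠JRK = 49°  [△KJR]
3. ∠JRP = 49°  [P on ray RK]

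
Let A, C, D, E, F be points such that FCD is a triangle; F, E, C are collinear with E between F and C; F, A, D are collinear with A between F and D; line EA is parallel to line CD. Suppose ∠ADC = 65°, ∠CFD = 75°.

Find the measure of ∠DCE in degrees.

∠DCE = 40°

1. ∠CDF = 65°  [A on ray DF]
2. ∠DCF = 40°  [△FCD]
3. ∠DCE = 40°  [E on ray CF]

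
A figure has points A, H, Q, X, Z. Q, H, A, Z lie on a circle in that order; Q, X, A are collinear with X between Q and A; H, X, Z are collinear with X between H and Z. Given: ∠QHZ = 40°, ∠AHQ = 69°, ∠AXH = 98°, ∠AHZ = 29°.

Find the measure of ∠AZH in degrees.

∠AZH = 58°

1. ∠QAZ = 40°  [same arc QZ]
2. ∠QXZ = 98°  [vertical angles at X]
3. ∠AXZ = 82°  [linear pair at X on QA]
4. ∠AZH = 58°  [△AXZ]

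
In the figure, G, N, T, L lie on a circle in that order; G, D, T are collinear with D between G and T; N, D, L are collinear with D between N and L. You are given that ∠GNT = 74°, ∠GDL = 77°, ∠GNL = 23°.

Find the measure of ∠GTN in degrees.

∠GTN = 52°

1. ∠GLT = 106°  [cyclic GNTL, opposite ∠N+∠L]
2. ∠NDT = 77°  [vertical angles at D]
3. ∠GTL = 23°  [same arc GL]
4. ∠LGT = 51°  [△GTL]
5. ∠LNT = 51°  [same arc TL]
6. ∠GTN = 52°  [△NDT]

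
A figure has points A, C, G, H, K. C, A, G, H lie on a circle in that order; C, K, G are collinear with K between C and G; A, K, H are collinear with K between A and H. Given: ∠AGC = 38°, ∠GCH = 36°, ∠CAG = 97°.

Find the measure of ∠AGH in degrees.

∠AGH = 99°

1. ∠ACG = 45°  [△CAG]
2. ∠GAH = 36°  [same arc GH]
3. ∠AHG = 45°  [same arc AG]
4. ∠AGH = 99°  [△AGH]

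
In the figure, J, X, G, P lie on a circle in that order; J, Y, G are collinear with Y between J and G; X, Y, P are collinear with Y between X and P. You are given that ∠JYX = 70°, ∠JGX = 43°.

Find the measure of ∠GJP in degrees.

1. ∠GYP = 70°  [vertical angles at Y]
2. ∠JPX = 43°  [same arc JX]
3. ∠JYP = 110°  [linear pair at Y on JG]
4. ∠GJP = 27°  [△JYP]

∠GJP = 27°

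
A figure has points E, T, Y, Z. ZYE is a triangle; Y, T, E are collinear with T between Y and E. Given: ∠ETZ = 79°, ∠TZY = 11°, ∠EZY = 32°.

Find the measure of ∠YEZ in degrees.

1. ∠YTZ = 101°  [linear pair at T on YE]
2. ∠TYZ = 68°  [△ZYT]
3. ∠EYZ = 68°  [T on ray YE]
4. ∠YEZ = 80°  [△ZYE]

∠YEZ = 80°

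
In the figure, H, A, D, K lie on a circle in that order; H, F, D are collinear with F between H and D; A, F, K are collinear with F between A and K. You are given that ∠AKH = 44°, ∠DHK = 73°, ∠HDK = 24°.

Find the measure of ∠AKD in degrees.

1. ∠HFK = 63°  [△HFK]
2. ∠DFK = 117°  [linear pair at F on HD]
3. ∠AKD = 39°  [△DFK]

∠AKD = 39°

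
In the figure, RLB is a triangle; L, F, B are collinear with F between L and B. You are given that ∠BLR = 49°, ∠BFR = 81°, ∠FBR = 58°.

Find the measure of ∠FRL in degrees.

∠FRL = 32°

1. ∠FLR = 49°  [F on ray LB]
2. ∠LFR = 99°  [linear pair at F on LB]
3. ∠FRL = 32°  [△RLF]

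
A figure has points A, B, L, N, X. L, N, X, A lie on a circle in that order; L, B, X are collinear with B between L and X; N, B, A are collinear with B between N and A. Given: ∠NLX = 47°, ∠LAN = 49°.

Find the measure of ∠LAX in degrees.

1. ∠LXN = 49°  [same arc LN]
2. ∠LNX = 84°  [△LNX]
3. ∠LAX = 96°  [cyclic LNXA, opposite ∠N+∠A]

∠LAX = 96°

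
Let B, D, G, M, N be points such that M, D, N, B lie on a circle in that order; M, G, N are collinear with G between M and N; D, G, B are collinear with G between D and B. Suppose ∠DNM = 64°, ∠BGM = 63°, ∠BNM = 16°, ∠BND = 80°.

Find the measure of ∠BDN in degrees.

1. ∠BGN = 117°  [linear pair at G on MN]
2. ∠DBN = 47°  [△NGB]
3. ∠BDN = 53°  [△DNB]

∠BDN = 53°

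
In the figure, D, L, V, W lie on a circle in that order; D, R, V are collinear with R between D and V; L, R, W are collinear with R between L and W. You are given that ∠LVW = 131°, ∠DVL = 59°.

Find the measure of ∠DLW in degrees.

1. ∠LDW = 49°  [cyclic DLVW, opposite ∠D+∠V]
2. ∠DWL = 59°  [same arc DL]
3. ∠DLW = 72°  [△DLW]

∠DLW = 72°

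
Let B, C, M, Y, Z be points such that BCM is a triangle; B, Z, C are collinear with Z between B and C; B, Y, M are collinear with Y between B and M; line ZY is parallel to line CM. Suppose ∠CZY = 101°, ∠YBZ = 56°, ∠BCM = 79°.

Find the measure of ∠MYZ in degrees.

∠MYZ = 135°

1. ∠BZY = 79°  [linear pair at Z on BC]
2. ∠BYZ = 45°  [△BZY]
3. ∠MYZ = 135°  [linear pair at Y on BM]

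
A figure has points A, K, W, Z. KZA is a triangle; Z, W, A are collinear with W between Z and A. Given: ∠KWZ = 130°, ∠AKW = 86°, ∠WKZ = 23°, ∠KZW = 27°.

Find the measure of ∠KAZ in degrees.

∠KAZ = 44°

1. ∠AWK = 50°  [linear pair at W on ZA]
2. ∠KAW = 44°  [△KWA]
3. ∠KAZ = 44°  [W on ray AZ]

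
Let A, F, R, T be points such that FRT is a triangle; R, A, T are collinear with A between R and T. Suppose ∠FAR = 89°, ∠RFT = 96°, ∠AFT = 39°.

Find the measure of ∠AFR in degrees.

∠AFR = 57°

1. ∠FAT = 91°  [linear pair at A on RT]
2. ∠ATF = 50°  [△FAT]
3. ∠FTR = 50°  [A on ray TR]
4. ∠FRT = 34°  [△FRT]
5. ∠ARF = 34°  [A on ray RT]
6. ∠AFR = 57°  [△FRA]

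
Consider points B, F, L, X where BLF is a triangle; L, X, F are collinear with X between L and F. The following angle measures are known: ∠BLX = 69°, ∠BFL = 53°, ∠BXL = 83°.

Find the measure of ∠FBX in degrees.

1. ∠BFX = 53°  [X on ray FL]
2. ∠BXF = 97°  [linear pair at X on LF]
3. ∠FBX = 30°  [△BXF]

∠FBX = 30°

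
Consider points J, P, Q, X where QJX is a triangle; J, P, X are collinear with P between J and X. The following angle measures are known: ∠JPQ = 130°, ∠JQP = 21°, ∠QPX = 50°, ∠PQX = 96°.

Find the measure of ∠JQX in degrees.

∠JQX = 117°

1. ∠PJQ = 29°  [△QJP]
2. ∠PXQ = 34°  [△QPX]
3. ∠QJX = 29°  [P on ray JX]
4. ∠JXQ = 34°  [P on ray XJ]
5. ∠JQX = 117°  [△QJX]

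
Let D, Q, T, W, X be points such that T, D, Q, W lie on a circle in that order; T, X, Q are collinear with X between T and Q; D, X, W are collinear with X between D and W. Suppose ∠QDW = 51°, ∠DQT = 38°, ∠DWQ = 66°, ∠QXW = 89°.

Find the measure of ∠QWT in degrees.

1. ∠QTW = 51°  [same arc QW]
2. ∠TQW = 25°  [△QXW]
3. ∠QWT = 104°  [△TQW]

∠QWT = 104°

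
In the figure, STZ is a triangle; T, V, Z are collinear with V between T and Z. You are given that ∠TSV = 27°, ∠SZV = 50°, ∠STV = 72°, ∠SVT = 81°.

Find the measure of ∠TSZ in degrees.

1. ∠SZT = 50°  [V on ray ZT]
2. ∠STZ = 72°  [V on ray TZ]
3. ∠TSZ = 58°  [△STZ]

∠TSZ = 58°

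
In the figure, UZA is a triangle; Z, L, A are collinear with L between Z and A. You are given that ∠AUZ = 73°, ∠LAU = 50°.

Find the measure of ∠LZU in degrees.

∠LZU = 57°

1. ∠UAZ = 50°  [L on ray AZ]
2. ∠AZU = 57°  [△UZA]
3. ∠LZU = 57°  [L on ray ZA]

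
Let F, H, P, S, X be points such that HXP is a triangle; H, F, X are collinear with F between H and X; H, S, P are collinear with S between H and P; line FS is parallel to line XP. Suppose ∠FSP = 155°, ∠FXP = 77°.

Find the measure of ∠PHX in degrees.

1. ∠FSH = 25°  [linear pair at S on HP]
2. ∠HXP = 77°  [F on ray XH]
3. ∠HPX = 25°  [FS∥XP, corresponding at S]
4. ∠PHX = 78°  [△HXP]

∠PHX = 78°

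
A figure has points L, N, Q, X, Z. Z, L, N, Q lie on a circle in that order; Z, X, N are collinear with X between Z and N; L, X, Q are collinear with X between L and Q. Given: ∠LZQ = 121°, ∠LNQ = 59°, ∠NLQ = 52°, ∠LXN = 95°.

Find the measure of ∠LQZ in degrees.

1. ∠NZQ = 52°  [same arc NQ]
2. ∠QXZ = 95°  [vertical angles at X]
3. ∠LQZ = 33°  [△ZXQ]

∠LQZ = 33°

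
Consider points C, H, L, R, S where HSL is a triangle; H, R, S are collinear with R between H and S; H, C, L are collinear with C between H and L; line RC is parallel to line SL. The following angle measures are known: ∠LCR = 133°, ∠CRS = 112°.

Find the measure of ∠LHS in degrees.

∠LHS = 65°

1. ∠HCR = 47°  [linear pair at C on HL]
2. ∠CRH = 68°  [linear pair at R on HS]
3. ∠CHR = 65°  [△HRC]
4. ∠LHS = 65°  [R on HS, C on HL]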